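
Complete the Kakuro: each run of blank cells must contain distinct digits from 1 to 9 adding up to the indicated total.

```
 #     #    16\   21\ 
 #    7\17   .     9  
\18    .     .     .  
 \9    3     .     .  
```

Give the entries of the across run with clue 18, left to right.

4 6 8

17 in 2 cells must be {8,9}.
R1C2 = 17 − 9 = 8 completes the 17 across.
R2C1 = 7 − 3 = 4 completes the 7 down.
Nothing is forced directly, so branch on R2C2, whose candidates are 5 or 6. If R2C2 = 5: then R2C3 would have to be in {9} for the 18 across but in {4,5,7,8} for the 21 down — contradiction. So R2C2 = 6.
R2C3 = 18 − 10 = 8 completes the 18 across.
R3C2 = 16 − 14 = 2 completes the 16 down.
R3C3 = 9 − 5 = 4 completes the 9 across.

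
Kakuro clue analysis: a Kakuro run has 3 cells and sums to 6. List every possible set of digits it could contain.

{1,2,3}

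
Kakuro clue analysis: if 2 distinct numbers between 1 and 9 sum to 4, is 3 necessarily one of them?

The only way to make 4 from 2 distinct digits is {1,3}, which contains 3.

Yes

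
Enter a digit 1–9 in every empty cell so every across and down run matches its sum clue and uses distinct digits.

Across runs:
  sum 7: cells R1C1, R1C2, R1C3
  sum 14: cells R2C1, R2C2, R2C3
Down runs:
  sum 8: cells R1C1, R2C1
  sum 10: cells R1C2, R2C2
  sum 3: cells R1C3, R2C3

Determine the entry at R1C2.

4

7 in 3 cells must be {1,2,4}; 3 in 2 cells must be {1,2}.
Nothing is forced directly, so branch on R1C1, whose candidates are 1 or 2. If R1C1 = 2: that forces R1C3 = 1, R2C1 = 6, after which R2C3 would have to be in {1,3,5,7} for the 14 across but in {2} for the 3 down — contradiction. So R1C1 = 1.
Given what's placed, R1C3 must be 2 to fit the 7 across and 3 down.
R2C1 = 8 − 1 = 7 completes the 8 down.
R2C3 = 3 − 2 = 1 completes the 3 down.
R1C2 = 7 − 3 = 4 completes the 7 across.
R2C2 = 14 − 8 = 6 completes the 14 across.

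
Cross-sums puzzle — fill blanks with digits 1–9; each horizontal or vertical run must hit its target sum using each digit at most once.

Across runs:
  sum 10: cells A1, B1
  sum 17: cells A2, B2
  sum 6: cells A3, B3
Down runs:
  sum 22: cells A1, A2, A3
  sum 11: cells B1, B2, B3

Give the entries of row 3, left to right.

5 1

17 in 2 cells must be {8,9}.
The 17 across and the 11 down share only 8, so B2 = 8.
The 6 across and the 22 down share only 5, so A3 = 5.
B3 = 6 − 5 = 1 completes the 6 across.
B1 = 11 − 9 = 2 completes the 11 down.
A2 = 17 − 8 = 9 completes the 17 across.
A1 = 10 − 2 = 8 completes the 10 across.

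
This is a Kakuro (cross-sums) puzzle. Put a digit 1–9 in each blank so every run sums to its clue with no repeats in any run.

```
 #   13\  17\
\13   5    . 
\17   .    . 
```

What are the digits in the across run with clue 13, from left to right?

17 in 2 cells must be {8,9}.
R1C2 = 13 − 5 = 8 completes the 13 across.
R2C1 = 13 − 5 = 8 completes the 13 down.
R2C2 = 17 − 8 = 9 completes the 17 across.

5 8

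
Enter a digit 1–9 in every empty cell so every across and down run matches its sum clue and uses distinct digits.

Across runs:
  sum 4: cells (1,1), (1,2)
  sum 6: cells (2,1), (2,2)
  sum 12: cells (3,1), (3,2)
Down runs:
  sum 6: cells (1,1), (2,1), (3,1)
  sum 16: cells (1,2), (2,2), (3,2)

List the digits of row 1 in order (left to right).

1, 3

4 in 2 cells must be {1,3}; 6 in 3 cells must be {1,2,3}.
The 12 across and the 6 down share only 3, so (3,1) = 3.
(3,2) = 12 − 3 = 9 completes the 12 across.
Given what's placed, (1,1) must be 1 to fit the 4 across and 6 down.
(1,2) = 4 − 1 = 3 completes the 4 across.
(2,1) = 6 − 4 = 2 completes the 6 down.
(2,2) = 6 − 2 = 4 completes the 6 across.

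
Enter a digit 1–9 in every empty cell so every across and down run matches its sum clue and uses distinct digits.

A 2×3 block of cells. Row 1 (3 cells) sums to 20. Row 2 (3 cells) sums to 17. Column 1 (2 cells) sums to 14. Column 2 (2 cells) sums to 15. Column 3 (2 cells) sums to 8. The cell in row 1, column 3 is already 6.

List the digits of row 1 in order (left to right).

5 9 6

Given what's placed, (1,2) must be 9 to fit the 20 across and 15 down.
(2,2) = 15 − 9 = 6 completes the 15 down.
(2,3) = 8 − 6 = 2 completes the 8 down.
(1,1) = 20 − 15 = 5 completes the 20 across.
(2,1) = 17 − 8 = 9 completes the 17 across.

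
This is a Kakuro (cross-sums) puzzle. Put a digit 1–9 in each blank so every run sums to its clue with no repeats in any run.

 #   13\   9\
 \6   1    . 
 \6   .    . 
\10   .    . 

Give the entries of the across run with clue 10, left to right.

7 3

R1C2 = 6 − 1 = 5 completes the 6 across.
Given what's placed, R2C2 must be 1 to fit the 6 across and 9 down.
R3C2 = 9 − 6 = 3 completes the 9 down.
R2C1 = 6 − 1 = 5 completes the 6 across.
R3C1 = 10 − 3 = 7 completes the 10 across.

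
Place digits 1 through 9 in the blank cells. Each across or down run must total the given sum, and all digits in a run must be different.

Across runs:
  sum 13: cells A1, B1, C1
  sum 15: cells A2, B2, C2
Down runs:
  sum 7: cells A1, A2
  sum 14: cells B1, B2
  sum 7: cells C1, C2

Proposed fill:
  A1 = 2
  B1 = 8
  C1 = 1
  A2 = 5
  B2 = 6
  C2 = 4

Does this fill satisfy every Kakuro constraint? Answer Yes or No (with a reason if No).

No — the across run A1–C1 sums to 11, not 13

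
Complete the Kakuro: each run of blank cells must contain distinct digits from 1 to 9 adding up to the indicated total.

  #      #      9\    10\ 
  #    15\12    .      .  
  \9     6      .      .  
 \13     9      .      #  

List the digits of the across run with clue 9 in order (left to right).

6 2 1

R3C2 = 13 − 9 = 4 completes the 13 across.
Given what's placed, R1C2 must be 3 to fit the 12 across and 9 down.
R1C3 = 12 − 3 = 9 completes the 12 across.
R2C2 = 9 − 7 = 2 completes the 9 down.
R2C3 = 9 − 8 = 1 completes the 9 across.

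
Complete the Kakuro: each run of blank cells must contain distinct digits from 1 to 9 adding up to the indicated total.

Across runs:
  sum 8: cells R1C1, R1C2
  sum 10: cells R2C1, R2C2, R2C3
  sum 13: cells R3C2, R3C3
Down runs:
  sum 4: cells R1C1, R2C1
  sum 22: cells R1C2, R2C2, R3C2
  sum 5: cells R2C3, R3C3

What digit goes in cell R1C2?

7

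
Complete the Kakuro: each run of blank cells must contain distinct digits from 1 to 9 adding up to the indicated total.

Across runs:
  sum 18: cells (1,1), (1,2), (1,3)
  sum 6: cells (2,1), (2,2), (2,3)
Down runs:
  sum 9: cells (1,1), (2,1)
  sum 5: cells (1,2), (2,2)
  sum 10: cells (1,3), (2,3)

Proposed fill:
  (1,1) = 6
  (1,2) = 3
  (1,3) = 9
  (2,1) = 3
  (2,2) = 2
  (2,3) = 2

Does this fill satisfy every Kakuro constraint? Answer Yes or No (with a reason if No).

No — the down run (1,3)–(2,3) sums to 11, not 10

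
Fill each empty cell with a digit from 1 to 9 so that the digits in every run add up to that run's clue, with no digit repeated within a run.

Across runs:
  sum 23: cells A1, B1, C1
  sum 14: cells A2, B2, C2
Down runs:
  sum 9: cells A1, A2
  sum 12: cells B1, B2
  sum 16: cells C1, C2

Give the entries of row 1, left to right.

6, 8, 9

23 in 3 cells must be {6,8,9}; 16 in 2 cells must be {7,9}.
The 23 across and the 16 down share only 9, so C1 = 9.
C2 = 16 − 9 = 7 completes the 16 down.
Given what's placed, B1 must be 8 to fit the 23 across and 12 down.
B2 = 12 − 8 = 4 completes the 12 down.
A1 = 23 − 17 = 6 completes the 23 across.
A2 = 14 − 11 = 3 completes the 14 across.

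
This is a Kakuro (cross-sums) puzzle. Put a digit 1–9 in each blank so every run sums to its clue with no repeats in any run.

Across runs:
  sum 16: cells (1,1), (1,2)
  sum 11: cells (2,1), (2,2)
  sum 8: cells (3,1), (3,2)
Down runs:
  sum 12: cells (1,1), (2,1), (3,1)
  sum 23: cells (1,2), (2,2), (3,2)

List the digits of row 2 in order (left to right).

16 in 2 cells must be {7,9}; 23 in 3 cells must be {6,8,9}.
The 16 across and the 23 down share only 9, so (1,2) = 9.
Given what's placed, (3,2) must be 6 to fit the 8 across and 23 down.
(1,1) = 16 − 9 = 7 completes the 16 across.
(2,2) = 23 − 15 = 8 completes the 23 down.
(3,1) = 8 − 6 = 2 completes the 8 across.
(2,1) = 11 − 8 = 3 completes the 11 across.

3, 8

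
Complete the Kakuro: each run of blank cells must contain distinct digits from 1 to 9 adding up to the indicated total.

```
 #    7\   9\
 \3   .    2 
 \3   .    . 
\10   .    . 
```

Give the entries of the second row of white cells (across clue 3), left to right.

3 in 2 cells must be {1,2}; 7 in 3 cells must be {1,2,4}.
R1C1 = 3 − 2 = 1 completes the 3 across.
Given what's placed, R2C1 must be 2 to fit the 3 across and 7 down.
R2C2 = 3 − 2 = 1 completes the 3 across.
R3C1 = 7 − 3 = 4 completes the 7 down.
R3C2 = 10 − 4 = 6 completes the 10 across.

2 1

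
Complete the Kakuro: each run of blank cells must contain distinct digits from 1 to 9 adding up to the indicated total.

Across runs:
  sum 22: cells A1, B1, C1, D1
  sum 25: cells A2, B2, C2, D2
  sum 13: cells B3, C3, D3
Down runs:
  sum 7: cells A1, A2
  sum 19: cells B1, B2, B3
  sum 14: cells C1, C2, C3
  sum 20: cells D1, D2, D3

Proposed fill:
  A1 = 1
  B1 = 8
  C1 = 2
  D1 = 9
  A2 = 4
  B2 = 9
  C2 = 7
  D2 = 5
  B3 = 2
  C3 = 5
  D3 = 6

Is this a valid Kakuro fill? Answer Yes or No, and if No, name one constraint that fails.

No — the across run A1–D1 sums to 20, not 22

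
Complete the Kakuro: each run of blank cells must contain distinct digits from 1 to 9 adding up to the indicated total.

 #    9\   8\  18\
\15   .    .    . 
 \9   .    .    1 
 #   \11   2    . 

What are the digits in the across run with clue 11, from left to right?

2 9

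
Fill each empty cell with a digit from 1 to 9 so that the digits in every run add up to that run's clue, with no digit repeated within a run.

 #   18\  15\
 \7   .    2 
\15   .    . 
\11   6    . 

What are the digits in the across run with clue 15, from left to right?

R1C1 = 7 − 2 = 5 completes the 7 across.
R2C1 = 18 − 11 = 7 completes the 18 down.
R2C2 = 15 − 7 = 8 completes the 15 across.
R3C2 = 11 − 6 = 5 completes the 11 across.

7, 8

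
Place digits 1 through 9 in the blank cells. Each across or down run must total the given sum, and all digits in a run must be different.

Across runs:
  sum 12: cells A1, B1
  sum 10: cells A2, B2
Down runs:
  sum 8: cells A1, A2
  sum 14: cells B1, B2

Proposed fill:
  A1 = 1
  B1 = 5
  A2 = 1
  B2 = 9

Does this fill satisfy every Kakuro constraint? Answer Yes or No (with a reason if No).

No — the down run A1–A2 sums to 2, not 8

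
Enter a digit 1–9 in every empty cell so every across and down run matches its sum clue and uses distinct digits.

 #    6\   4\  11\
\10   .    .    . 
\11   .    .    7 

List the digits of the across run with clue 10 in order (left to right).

5 1 4

4 in 2 cells must be {1,3}.
R1C3 = 11 − 7 = 4 completes the 11 down.
Given what's placed, R2C1 must be 1 to fit the 11 across and 6 down.
R2C2 = 11 − 8 = 3 completes the 11 across.
R1C1 = 6 − 1 = 5 completes the 6 down.
R1C2 = 10 − 9 = 1 completes the 10 across.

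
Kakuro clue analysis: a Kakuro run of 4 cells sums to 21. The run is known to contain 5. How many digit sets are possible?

4 distinct digits from 1–9 sum between 10 and 30.
Keeping only sets containing 5.
Enumerating: {1,5,6,9}, {1,5,7,8}, {2,5,6,8}, {3,4,5,9}, {3,5,6,7}.

5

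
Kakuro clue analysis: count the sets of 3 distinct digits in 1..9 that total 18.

7

3 distinct digits from 1–9 sum between 6 and 24.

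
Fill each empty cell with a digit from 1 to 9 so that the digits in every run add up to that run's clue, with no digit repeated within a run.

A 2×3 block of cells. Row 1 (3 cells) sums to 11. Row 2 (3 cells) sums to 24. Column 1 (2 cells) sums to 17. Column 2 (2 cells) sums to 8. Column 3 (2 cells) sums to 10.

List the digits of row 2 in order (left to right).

9 7 8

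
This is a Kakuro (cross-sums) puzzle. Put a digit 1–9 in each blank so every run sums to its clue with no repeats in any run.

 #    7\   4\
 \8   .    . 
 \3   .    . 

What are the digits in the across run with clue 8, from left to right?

3 in 2 cells must be {1,2}; 4 in 2 cells must be {1,3}.
The 3 across and the 4 down share only 1, so R2C2 = 1.
R1C2 = 4 − 1 = 3 completes the 4 down.
R2C1 = 3 − 1 = 2 completes the 3 across.
R1C1 = 8 − 3 = 5 completes the 8 across.

5 3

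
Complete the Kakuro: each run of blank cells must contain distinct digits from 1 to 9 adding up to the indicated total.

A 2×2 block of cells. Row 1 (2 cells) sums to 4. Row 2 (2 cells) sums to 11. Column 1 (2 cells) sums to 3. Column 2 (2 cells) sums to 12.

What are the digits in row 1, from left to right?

1 3

4 in 2 cells must be {1,3}; 3 in 2 cells must be {1,2}.
The 4 across and the 3 down share only 1, so (1,1) = 1.
(1,2) = 4 − 1 = 3 completes the 4 across.
(2,1) = 3 − 1 = 2 completes the 3 down.
(2,2) = 11 − 2 = 9 completes the 11 across.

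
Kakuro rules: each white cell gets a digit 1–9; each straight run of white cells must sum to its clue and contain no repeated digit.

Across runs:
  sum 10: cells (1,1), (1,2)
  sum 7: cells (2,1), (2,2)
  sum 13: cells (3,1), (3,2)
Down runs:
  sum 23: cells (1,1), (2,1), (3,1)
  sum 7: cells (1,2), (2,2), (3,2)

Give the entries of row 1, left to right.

8 2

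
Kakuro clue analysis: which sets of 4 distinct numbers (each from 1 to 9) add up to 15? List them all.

4 distinct digits from 1–9 sum between 10 and 30.

{1,2,3,9}; {1,2,4,8}; {1,2,5,7}; {1,3,4,7}; {1,3,5,6}; {2,3,4,6}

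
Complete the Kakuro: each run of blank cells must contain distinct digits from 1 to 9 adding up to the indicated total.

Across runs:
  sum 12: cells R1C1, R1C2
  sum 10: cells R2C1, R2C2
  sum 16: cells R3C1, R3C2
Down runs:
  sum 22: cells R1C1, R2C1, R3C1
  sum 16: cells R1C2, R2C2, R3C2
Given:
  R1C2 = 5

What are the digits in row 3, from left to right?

16 in 2 cells must be {7,9}.
R1C1 = 12 − 5 = 7 completes the 12 across.
Given what's placed, R3C1 must be 9 to fit the 16 across and 22 down.
R3C2 = 16 − 9 = 7 completes the 16 across.
R2C1 = 22 − 16 = 6 completes the 22 down.
R2C2 = 10 − 6 = 4 completes the 10 across.

9, 7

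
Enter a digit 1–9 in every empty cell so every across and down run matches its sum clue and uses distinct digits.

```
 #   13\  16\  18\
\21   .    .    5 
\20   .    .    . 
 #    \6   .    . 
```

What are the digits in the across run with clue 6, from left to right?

2, 4

Given what's placed, R3C3 must be 4 to fit the 6 across and 18 down.
R2C3 = 18 − 9 = 9 completes the 18 down.
R3C2 = 6 − 4 = 2 completes the 6 across.
Given what's placed, R1C2 must be 9 to fit the 21 across and 16 down.
R2C2 = 16 − 11 = 5 completes the 16 down.
R1C1 = 21 − 14 = 7 completes the 21 across.
R2C1 = 20 − 14 = 6 completes the 20 across.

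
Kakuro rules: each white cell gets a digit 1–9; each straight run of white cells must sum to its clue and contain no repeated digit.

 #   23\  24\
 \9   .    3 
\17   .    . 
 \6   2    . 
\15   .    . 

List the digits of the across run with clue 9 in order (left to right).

6 3

17 in 2 cells must be {8,9}.
R1C1 = 9 − 3 = 6 completes the 9 across.
Given what's placed, R2C1 must be 8 to fit the 17 across and 23 down.
R2C2 = 17 − 8 = 9 completes the 17 across.
R3C2 = 6 − 2 = 4 completes the 6 across.
R4C1 = 23 − 16 = 7 completes the 23 down.
R4C2 = 15 − 7 = 8 completes the 15 across.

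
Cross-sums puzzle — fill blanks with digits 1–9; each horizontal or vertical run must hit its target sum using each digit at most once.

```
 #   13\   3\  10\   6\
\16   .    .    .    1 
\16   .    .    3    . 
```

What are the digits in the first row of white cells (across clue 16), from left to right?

3 in 2 cells must be {1,2}.
Given what's placed, R1C2 must be 2 to fit the 16 across and 3 down.
R1C3 = 10 − 3 = 7 completes the 10 down.
R2C2 = 3 − 2 = 1 completes the 3 down.
R2C4 = 6 − 1 = 5 completes the 6 down.
R1C1 = 16 − 10 = 6 completes the 16 across.
R2C1 = 16 − 9 = 7 completes the 16 across.

6 2 7 1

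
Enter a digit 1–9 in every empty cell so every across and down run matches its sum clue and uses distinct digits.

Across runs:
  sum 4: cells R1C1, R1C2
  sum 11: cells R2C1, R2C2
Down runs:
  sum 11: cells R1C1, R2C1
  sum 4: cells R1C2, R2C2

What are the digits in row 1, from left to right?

3 1

4 in 2 cells must be {1,3}.
The 4 across and the 11 down share only 3, so R1C1 = 3.
R1C2 = 4 − 3 = 1 completes the 4 across.
R2C1 = 11 − 3 = 8 completes the 11 down.
R2C2 = 11 − 8 = 3 completes the 11 across.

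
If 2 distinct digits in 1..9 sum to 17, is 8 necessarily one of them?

The only way to make 17 from 2 distinct digits is {8,9}, which contains 8.

Yes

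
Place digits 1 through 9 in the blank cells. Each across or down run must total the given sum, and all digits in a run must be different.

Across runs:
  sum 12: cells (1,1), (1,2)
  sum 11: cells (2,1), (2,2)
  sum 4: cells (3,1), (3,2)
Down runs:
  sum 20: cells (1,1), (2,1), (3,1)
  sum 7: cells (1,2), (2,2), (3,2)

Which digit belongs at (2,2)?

2

4 in 2 cells must be {1,3}; 7 in 3 cells must be {1,2,4}.
The 12 across and the 7 down share only 4, so (1,2) = 4.
Given what's placed, (2,2) must be 2 to fit the 11 across and 7 down.
(3,1) = 3: only digit in both the 4-across and 20-down candidate sets.
(3,2) = 4 − 3 = 1 completes the 4 across.
(1,1) = 12 − 4 = 8 completes the 12 across.
(2,1) = 11 − 2 = 9 completes the 11 across.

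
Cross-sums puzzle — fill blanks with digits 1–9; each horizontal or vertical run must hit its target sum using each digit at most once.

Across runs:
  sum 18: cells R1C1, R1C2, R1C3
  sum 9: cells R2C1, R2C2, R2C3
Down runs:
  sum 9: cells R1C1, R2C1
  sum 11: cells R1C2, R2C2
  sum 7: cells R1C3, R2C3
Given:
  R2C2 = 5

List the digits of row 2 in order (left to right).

R1C2 = 11 − 5 = 6 completes the 11 down.
Nothing is forced directly, so branch on R2C1, whose candidates are 1 or 3. If R2C1 = 3: then R1C1 would have to be in {3,4,5,7,8,9} for the 18 across but in {6} for the 9 down — contradiction. So R2C1 = 1.
R1C1 = 9 − 1 = 8 completes the 9 down.
R1C3 = 18 − 14 = 4 completes the 18 across.
R2C3 = 9 − 6 = 3 completes the 9 across.

1 5 3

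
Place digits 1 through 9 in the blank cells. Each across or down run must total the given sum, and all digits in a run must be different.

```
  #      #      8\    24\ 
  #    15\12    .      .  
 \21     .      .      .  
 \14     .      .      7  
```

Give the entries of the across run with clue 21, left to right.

24 in 3 cells must be {7,8,9}.
R3C1 = 6: the only remaining digit allowed by both the 14 across and the 15 down.
R3C2 = 14 − 13 = 1 completes the 14 across.
R2C1 = 15 − 6 = 9 completes the 15 down.
Given what's placed, R2C3 must be 8 to fit the 21 across and 24 down.
R1C3 = 24 − 15 = 9 completes the 24 down.
R2C2 = 21 − 17 = 4 completes the 21 across.
R1C2 = 12 − 9 = 3 completes the 12 across.

9 4 8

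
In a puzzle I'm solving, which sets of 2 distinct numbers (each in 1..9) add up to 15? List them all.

2 distinct digits from 1–9 sum between 3 and 17.

{6,9}; {7,8}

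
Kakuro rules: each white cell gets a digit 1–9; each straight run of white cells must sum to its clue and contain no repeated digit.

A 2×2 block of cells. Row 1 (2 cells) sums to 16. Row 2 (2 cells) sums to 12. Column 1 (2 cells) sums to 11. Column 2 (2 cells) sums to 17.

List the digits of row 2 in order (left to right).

4, 8

16 in 2 cells must be {7,9}; 17 in 2 cells must be {8,9}.
The 16 across and the 17 down share only 9, so (1,2) = 9.
(2,2) = 17 − 9 = 8 completes the 17 down.
(1,1) = 16 − 9 = 7 completes the 16 across.
(2,1) = 12 − 8 = 4 completes the 12 across.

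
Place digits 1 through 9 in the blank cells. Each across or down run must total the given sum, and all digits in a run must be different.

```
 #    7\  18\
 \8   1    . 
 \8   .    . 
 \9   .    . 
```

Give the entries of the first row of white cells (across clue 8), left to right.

1 7

7 in 3 cells must be {1,2,4}.
R1C2 = 8 − 1 = 7 completes the 8 across.
Given what's placed, R2C1 must be 2 to fit the 8 across and 7 down.
R2C2 = 8 − 2 = 6 completes the 8 across.
R3C1 = 7 − 3 = 4 completes the 7 down.
R3C2 = 9 − 4 = 5 completes the 9 across.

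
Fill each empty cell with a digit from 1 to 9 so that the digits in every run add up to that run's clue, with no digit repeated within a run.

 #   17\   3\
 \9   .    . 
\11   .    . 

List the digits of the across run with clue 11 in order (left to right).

9, 2

17 in 2 cells must be {8,9}; 3 in 2 cells must be {1,2}.
The 9 across and the 17 down share only 8, so R1C1 = 8.
R1C2 = 9 − 8 = 1 completes the 9 across.
R2C1 = 17 − 8 = 9 completes the 17 down.
R2C2 = 11 − 9 = 2 completes the 11 across.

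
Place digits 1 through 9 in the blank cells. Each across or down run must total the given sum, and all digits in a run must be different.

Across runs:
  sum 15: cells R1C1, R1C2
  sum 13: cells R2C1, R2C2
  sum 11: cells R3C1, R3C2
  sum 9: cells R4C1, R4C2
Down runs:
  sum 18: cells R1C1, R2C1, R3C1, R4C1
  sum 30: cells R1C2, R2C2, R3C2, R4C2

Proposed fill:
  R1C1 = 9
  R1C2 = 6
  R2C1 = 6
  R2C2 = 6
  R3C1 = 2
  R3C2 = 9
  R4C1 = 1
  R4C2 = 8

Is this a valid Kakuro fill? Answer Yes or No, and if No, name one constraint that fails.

No — the down run R1C2–R4C2 sums to 29, not 30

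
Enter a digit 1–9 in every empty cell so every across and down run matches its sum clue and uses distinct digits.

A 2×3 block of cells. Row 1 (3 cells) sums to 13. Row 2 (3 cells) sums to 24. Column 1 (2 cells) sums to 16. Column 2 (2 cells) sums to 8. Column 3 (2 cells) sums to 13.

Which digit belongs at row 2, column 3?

24 in 3 cells must be {7,8,9}; 16 in 2 cells must be {7,9}.
The 24 across and the 8 down share only 7, so (2,2) = 7.
(1,2) = 8 − 7 = 1 completes the 8 down.
Given what's placed, (2,1) must be 9 to fit the 24 across and 16 down.
(2,3) = 24 − 16 = 8 completes the 24 across.
(1,1) = 16 − 9 = 7 completes the 16 down.
(1,3) = 13 − 8 = 5 completes the 13 across.

8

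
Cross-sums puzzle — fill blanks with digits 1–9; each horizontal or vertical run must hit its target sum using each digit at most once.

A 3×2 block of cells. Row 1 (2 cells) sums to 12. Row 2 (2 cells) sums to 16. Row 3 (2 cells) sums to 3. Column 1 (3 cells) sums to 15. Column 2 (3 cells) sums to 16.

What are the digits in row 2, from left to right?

9, 7

16 in 2 cells must be {7,9}; 3 in 2 cells must be {1,2}.
Nothing is forced directly, so branch on (3,1), whose candidates are 1 or 2. If (3,1) = 1: that forces (2,1) = 9, (2,2) = 7, after which (3,2) would have to be in {2} for the 3 across but in {1,3,4,5,6,8} for the 16 down — contradiction. So (3,1) = 2.
(3,2) = 3 − 2 = 1 completes the 3 across.
Nothing is forced directly, so branch on (2,1), whose candidates are 7 or 9. If (2,1) = 7: then (1,1) would have to be in {3,4,5,7,8,9} for the 12 across but in {6} for the 15 down — contradiction. So (2,1) = 9.
(1,1) = 15 − 11 = 4 completes the 15 down.
(1,2) = 12 − 4 = 8 completes the 12 across.
(2,2) = 16 − 9 = 7 completes the 16 across.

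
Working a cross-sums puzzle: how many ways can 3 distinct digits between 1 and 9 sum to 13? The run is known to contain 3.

3

3 distinct digits from 1–9 sum between 6 and 24.
Keeping only sets containing 3.
Enumerating: {1,3,9}, {2,3,8}, {3,4,6}.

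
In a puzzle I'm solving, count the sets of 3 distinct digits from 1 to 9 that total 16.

3 distinct digits from 1–9 sum between 6 and 24.

8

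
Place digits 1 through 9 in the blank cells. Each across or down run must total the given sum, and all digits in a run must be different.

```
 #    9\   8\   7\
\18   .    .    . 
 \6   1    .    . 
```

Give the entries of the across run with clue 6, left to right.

1 2 3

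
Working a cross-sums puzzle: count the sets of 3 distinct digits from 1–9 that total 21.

3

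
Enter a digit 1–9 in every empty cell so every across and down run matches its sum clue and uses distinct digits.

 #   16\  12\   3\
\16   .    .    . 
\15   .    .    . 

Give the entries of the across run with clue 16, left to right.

7 8 1

16 in 2 cells must be {7,9}; 3 in 2 cells must be {1,2}.
Nothing is forced directly, so branch on R1C1, whose candidates are 7 or 9. If R1C1 = 9: that forces R2C1 = 7, R2C3 = 2, R1C3 = 1, after which R2C2 would have to be in {6} for the 15 across but in {3,4,5,7,8,9} for the 12 down — contradiction. So R1C1 = 7.
Given what's placed, R1C3 must be 1 to fit the 16 across and 3 down.
R2C1 = 16 − 7 = 9 completes the 16 down.
R2C3 = 3 − 1 = 2 completes the 3 down.
R1C2 = 16 − 8 = 8 completes the 16 across.
R2C2 = 15 − 11 = 4 completes the 15 across.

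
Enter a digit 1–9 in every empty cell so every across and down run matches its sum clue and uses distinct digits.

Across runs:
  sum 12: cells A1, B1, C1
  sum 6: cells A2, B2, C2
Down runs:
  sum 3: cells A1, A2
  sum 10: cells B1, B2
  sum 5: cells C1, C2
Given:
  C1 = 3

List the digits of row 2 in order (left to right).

1, 3, 2

6 in 3 cells must be {1,2,3}; 3 in 2 cells must be {1,2}.
C2 = 5 − 3 = 2 completes the 5 down.
A2 = 1: the only remaining digit allowed by both the 6 across and the 3 down.
B2 = 6 − 3 = 3 completes the 6 across.
A1 = 3 − 1 = 2 completes the 3 down.
B1 = 12 − 5 = 7 completes the 12 across.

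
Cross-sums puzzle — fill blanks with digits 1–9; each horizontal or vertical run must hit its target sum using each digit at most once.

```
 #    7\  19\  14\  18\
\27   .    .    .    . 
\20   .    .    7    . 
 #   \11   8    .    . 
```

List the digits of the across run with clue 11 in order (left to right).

8 2 1

Nothing is forced directly, so branch on R3C3, whose candidates are 1 or 2. If R3C3 = 1: that forces R1C3 = 6, R3C4 = 2, R2C4 = 9, R1C4 = 7, after which R2C2 would have to be in {1,3} for the 20 across but in {2,4,5,6,7,9} for the 19 down — contradiction. So R3C3 = 2.
R1C3 = 14 − 9 = 5 completes the 14 down.
R3C4 = 11 − 10 = 1 completes the 11 across.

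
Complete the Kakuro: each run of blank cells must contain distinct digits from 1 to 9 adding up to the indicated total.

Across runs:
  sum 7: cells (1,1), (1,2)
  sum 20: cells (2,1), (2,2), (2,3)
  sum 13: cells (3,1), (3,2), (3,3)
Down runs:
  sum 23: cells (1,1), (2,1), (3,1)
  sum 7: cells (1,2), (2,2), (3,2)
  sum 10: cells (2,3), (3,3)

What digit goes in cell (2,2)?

4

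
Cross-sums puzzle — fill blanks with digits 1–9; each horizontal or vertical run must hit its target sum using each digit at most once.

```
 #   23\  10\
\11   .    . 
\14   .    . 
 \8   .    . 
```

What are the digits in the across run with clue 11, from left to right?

8 3

23 in 3 cells must be {6,8,9}.
The 8 across and the 23 down share only 6, so R3C1 = 6.
R3C2 = 8 − 6 = 2 completes the 8 across.
Given what's placed, R2C2 must be 5 to fit the 14 across and 10 down.
R1C2 = 10 − 7 = 3 completes the 10 down.
R2C1 = 14 − 5 = 9 completes the 14 across.
R1C1 = 11 − 3 = 8 completes the 11 across.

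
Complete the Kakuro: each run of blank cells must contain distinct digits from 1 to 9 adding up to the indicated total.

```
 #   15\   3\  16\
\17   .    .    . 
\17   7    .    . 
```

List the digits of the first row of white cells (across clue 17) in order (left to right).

3 in 2 cells must be {1,2}; 16 in 2 cells must be {7,9}.
R1C1 = 15 − 7 = 8 completes the 15 down.
Given what's placed, R1C2 must be 2 to fit the 17 across and 3 down.
R1C3 = 17 − 10 = 7 completes the 17 across.
R2C2 = 3 − 2 = 1 completes the 3 down.
R2C3 = 17 − 8 = 9 completes the 17 across.

8 2 7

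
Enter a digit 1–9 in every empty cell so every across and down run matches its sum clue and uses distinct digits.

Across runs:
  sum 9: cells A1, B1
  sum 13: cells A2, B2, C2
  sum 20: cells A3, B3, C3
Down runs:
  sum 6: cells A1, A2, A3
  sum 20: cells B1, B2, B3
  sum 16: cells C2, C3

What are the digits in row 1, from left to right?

2, 7

6 in 3 cells must be {1,2,3}; 16 in 2 cells must be {7,9}.
Only 3 fits A3 under both its across sum 20 and down sum 6.
Given what's placed, C3 must be 9 to fit the 20 across and 16 down.
C2 = 16 − 9 = 7 completes the 16 down.
B3 = 20 − 12 = 8 completes the 20 across.
B2 = 5: the only remaining digit allowed by both the 13 across and the 20 down.
B1 = 20 − 13 = 7 completes the 20 down.
A2 = 13 − 12 = 1 completes the 13 across.
A1 = 9 − 7 = 2 completes the 9 across.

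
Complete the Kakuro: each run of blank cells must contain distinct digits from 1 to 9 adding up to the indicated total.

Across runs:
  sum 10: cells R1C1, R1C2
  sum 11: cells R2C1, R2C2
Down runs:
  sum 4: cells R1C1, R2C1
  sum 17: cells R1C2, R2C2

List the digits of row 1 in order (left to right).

4 in 2 cells must be {1,3}; 17 in 2 cells must be {8,9}.
The 11 across and the 4 down share only 3, so R2C1 = 3.
R2C2 = 11 − 3 = 8 completes the 11 across.
R1C1 = 4 − 3 = 1 completes the 4 down.
R1C2 = 10 − 1 = 9 completes the 10 across.

1 9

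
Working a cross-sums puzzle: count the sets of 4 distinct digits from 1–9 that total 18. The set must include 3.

6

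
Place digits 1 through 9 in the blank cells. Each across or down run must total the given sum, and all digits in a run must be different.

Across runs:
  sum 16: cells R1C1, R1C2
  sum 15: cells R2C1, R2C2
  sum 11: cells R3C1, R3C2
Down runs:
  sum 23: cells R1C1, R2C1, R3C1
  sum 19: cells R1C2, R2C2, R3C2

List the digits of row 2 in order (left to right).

6 9

16 in 2 cells must be {7,9}; 23 in 3 cells must be {6,8,9}.
The 16 across and the 23 down share only 9, so R1C1 = 9.
R1C2 = 16 − 9 = 7 completes the 16 across.
Nothing is forced directly, so branch on R2C1, whose candidates are 6 or 8. If R2C1 = 8: then R2C2 would have to be in {7} for the 15 across but in {3,4,8,9} for the 19 down — contradiction. So R2C1 = 6.
R2C2 = 15 − 6 = 9 completes the 15 across.
R3C1 = 23 − 15 = 8 completes the 23 down.
R3C2 = 11 − 8 = 3 completes the 11 across.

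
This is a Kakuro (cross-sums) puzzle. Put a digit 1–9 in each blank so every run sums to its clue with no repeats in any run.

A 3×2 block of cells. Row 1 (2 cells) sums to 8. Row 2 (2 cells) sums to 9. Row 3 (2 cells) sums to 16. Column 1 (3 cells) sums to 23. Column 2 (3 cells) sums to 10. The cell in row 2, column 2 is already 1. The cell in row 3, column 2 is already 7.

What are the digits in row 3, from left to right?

16 in 2 cells must be {7,9}; 23 in 3 cells must be {6,8,9}.
Only 6 fits (1,1) under both its across sum 8 and down sum 23.
(1,2) = 8 − 6 = 2 completes the 8 across.
(2,1) = 9 − 1 = 8 completes the 9 across.
(3,1) = 16 − 7 = 9 completes the 16 across.

9, 7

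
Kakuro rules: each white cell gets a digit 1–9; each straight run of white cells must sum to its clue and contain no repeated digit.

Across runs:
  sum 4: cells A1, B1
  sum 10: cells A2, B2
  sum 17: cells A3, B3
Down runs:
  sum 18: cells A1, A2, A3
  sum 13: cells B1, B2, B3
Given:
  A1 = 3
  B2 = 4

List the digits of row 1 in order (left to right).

4 in 2 cells must be {1,3}; 17 in 2 cells must be {8,9}.
B1 = 4 − 3 = 1 completes the 4 across.
A2 = 10 − 4 = 6 completes the 10 across.
A3 = 18 − 9 = 9 completes the 18 down.
B3 = 17 − 9 = 8 completes the 17 across.

3 1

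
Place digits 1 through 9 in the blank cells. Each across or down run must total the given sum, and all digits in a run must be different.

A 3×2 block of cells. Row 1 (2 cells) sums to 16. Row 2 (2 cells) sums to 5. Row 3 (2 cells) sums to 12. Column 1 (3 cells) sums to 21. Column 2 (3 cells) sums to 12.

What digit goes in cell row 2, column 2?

1

16 in 2 cells must be {7,9}.
The 5 across and the 21 down share only 4, so (2,1) = 4.
(2,2) = 5 − 4 = 1 completes the 5 across.
Given what's placed, (1,1) must be 9 to fit the 16 across and 21 down.
(1,2) = 16 − 9 = 7 completes the 16 across.
(3,1) = 21 − 13 = 8 completes the 21 down.
(3,2) = 12 − 8 = 4 completes the 12 across.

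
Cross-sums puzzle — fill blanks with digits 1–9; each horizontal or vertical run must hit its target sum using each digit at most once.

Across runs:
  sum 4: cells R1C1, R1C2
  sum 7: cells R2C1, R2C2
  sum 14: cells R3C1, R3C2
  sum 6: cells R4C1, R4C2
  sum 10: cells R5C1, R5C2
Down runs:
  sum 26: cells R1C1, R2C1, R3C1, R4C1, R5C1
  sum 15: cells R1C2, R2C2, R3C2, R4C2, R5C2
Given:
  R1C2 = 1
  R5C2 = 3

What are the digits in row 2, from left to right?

4 in 2 cells must be {1,3}; 15 in 5 cells must be {1,2,3,4,5}.
R1C1 = 4 − 1 = 3 completes the 4 across.
Given what's placed, R3C2 must be 5 to fit the 14 across and 15 down.
R5C1 = 10 − 3 = 7 completes the 10 across.
R3C1 = 14 − 5 = 9 completes the 14 across.
No cell is forced outright now. R2C2 can only be 2 or 4 (the digits allowed by both its 7 across and its 15 down). If R2C2 = 4: then R2C1 would have to be in {3} for the 7 across but in {1,2,5,6} for the 26 down — contradiction. So R2C2 = 2.
R2C1 = 7 − 2 = 5 completes the 7 across.

5, 2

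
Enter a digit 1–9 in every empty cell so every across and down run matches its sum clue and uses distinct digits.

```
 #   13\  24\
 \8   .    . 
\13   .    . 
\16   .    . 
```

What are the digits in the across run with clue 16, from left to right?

7 9

16 in 2 cells must be {7,9}; 24 in 3 cells must be {7,8,9}.
The 8 across and the 24 down share only 7, so R1C2 = 7.
Given what's placed, R3C2 must be 9 to fit the 16 across and 24 down.
R1C1 = 8 − 7 = 1 completes the 8 across.
R2C2 = 24 − 16 = 8 completes the 24 down.
R3C1 = 16 − 9 = 7 completes the 16 across.
R2C1 = 13 − 8 = 5 completes the 13 across.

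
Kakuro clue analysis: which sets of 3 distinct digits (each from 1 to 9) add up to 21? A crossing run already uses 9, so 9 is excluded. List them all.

{6,7,8}

3 distinct digits from 1–9 sum between 6 and 24.
Dropping sets that contain 9.
Only one set works: {6,7,8}.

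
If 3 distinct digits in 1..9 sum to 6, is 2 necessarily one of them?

Yes

The only way to make 6 from 3 distinct digits is {1,2,3}, which contains 2.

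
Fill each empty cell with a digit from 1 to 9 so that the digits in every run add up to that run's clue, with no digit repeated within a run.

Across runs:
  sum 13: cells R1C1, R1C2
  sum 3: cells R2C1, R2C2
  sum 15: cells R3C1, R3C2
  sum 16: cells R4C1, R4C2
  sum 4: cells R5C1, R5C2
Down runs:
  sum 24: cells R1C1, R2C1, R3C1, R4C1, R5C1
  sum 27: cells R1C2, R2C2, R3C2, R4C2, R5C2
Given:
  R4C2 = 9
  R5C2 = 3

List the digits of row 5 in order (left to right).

1 3

3 in 2 cells must be {1,2}; 16 in 2 cells must be {7,9}; 4 in 2 cells must be {1,3}.
R4C1 = 16 − 9 = 7 completes the 16 across.
R5C1 = 4 − 3 = 1 completes the 4 across.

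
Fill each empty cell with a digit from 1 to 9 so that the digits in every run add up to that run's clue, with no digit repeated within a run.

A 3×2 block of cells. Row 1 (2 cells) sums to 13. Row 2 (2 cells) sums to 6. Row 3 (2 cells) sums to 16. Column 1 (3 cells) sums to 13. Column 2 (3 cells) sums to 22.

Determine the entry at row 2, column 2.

5

16 in 2 cells must be {7,9}.
The 6 across and the 22 down share only 5, so (2,2) = 5.
Given what's placed, (3,2) must be 9 to fit the 16 across and 22 down.
(1,2) = 22 − 14 = 8 completes the 22 down.
(2,1) = 6 − 5 = 1 completes the 6 across.
(3,1) = 16 − 9 = 7 completes the 16 across.
(1,1) = 13 − 8 = 5 completes the 13 across.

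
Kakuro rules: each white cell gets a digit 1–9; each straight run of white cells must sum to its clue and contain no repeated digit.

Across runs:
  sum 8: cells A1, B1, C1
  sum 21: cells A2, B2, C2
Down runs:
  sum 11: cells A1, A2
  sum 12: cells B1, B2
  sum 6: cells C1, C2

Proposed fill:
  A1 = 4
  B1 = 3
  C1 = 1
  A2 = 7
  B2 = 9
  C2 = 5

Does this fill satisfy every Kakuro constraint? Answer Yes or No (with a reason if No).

Across: 4+3+1=8; 7+9+5=21. Down: 4+7=11; 3+9=12; 1+5=6. No digit repeats within any run.

Yes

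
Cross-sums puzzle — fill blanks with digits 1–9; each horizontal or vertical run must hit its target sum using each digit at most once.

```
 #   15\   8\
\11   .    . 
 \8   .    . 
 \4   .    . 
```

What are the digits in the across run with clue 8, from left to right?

5 3

4 in 2 cells must be {1,3}.
Nothing is forced directly, so branch on R3C1, whose candidates are 1 or 3. If R3C1 = 1: that forces R3C2 = 3, R1C2 = 4, R2C2 = 1, after which R1C1 would have to be in {7} for the 11 across but in {5,6,8,9} for the 15 down — contradiction. So R3C1 = 3.
R3C2 = 4 − 3 = 1 completes the 4 across.
Nothing is forced directly, so branch on R2C1, whose candidates are 5 or 7. If R2C1 = 7: that forces R1C1 = 5, after which R1C2 would have to be in {6} for the 11 across but in {2,3,4,5} for the 8 down — contradiction. So R2C1 = 5.
R1C1 = 15 − 8 = 7 completes the 15 down.
R1C2 = 11 − 7 = 4 completes the 11 across.
R2C2 = 8 − 5 = 3 completes the 8 across.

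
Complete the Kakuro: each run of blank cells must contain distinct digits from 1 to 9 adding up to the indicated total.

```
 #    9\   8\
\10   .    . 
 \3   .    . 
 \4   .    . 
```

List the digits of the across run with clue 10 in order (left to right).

6, 4

3 in 2 cells must be {1,2}; 4 in 2 cells must be {1,3}.
Nothing is forced directly, so branch on R3C1, whose candidates are 1 or 3. If R3C1 = 3: that forces R3C2 = 1, R2C2 = 2, after which R1C2 would have to be in {1,2,3,4,6,7,8,9} for the 10 across but in {5} for the 8 down — contradiction. So R3C1 = 1.
Given what's placed, R2C1 must be 2 to fit the 3 across and 9 down.
R2C2 = 3 − 2 = 1 completes the 3 across.
R3C2 = 4 − 1 = 3 completes the 4 across.
R1C1 = 9 − 3 = 6 completes the 9 down.
R1C2 = 10 − 6 = 4 completes the 10 across.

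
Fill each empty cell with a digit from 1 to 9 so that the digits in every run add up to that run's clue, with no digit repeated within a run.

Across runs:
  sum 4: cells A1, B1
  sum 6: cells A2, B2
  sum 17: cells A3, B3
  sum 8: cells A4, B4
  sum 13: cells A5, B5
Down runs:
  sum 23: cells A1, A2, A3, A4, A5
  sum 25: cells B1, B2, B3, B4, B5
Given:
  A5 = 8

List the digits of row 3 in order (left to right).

4 in 2 cells must be {1,3}; 17 in 2 cells must be {8,9}.
Given what's placed, A3 must be 9 to fit the 17 across and 23 down.
B3 = 17 − 9 = 8 completes the 17 across.

9, 8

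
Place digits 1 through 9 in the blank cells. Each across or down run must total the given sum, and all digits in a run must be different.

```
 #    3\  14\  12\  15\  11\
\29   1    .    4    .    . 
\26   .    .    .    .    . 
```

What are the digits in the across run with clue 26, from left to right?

2, 5, 8, 7, 4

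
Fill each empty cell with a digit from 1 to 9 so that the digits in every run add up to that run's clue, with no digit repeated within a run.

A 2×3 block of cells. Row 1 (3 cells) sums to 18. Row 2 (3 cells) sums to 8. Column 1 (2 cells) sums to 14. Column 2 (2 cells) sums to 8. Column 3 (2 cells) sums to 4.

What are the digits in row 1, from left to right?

9 6 3

4 in 2 cells must be {1,3}.
The 8 across and the 14 down share only 5, so (2,1) = 5.
Given what's placed, (2,3) must be 1 to fit the 8 across and 4 down.
(1,1) = 14 − 5 = 9 completes the 14 down.
(1,3) = 4 − 1 = 3 completes the 4 down.
(2,2) = 8 − 6 = 2 completes the 8 across.
(1,2) = 18 − 12 = 6 completes the 18 across.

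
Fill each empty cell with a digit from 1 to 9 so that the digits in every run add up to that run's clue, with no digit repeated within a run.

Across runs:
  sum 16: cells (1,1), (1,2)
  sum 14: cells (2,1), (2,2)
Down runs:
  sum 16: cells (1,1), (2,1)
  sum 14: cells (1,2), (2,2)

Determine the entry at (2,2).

16 in 2 cells must be {7,9}.
The 16 across and the 14 down share only 9, so (1,2) = 9.
The 14 across and the 16 down share only 9, so (2,1) = 9.
(2,2) = 14 − 9 = 5 completes the 14 across.
(1,1) = 16 − 9 = 7 completes the 16 across.

5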